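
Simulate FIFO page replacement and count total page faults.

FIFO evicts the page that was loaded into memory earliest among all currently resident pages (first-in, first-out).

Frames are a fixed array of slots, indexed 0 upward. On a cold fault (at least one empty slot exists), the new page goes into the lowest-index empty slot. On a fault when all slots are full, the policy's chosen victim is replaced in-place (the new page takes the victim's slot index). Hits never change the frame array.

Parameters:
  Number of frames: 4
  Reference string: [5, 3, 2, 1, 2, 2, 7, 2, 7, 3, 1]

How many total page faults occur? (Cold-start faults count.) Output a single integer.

Step 0: ref 5 → FAULT, frames=[5,-,-,-]
Step 1: ref 3 → FAULT, frames=[5,3,-,-]
Step 2: ref 2 → FAULT, frames=[5,3,2,-]
Step 3: ref 1 → FAULT, frames=[5,3,2,1]
Step 4: ref 2 → HIT, frames=[5,3,2,1]
Step 5: ref 2 → HIT, frames=[5,3,2,1]
Step 6: ref 7 → FAULT (evict 5), frames=[7,3,2,1]
Step 7: ref 2 → HIT, frames=[7,3,2,1]
Step 8: ref 7 → HIT, frames=[7,3,2,1]
Step 9: ref 3 → HIT, frames=[7,3,2,1]
Step 10: ref 1 → HIT, frames=[7,3,2,1]
Total faults: 5

Answer: 5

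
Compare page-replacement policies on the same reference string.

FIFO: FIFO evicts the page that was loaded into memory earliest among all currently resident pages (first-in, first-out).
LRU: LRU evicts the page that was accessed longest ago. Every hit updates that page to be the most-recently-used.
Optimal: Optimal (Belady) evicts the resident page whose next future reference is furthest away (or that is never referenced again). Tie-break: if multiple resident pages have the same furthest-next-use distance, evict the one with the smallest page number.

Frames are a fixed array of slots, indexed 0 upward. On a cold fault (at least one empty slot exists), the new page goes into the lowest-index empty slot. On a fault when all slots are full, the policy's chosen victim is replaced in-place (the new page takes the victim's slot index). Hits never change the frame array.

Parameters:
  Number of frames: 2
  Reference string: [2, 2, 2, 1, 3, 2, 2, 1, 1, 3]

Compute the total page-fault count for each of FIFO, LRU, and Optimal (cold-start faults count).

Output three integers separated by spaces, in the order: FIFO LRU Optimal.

--- FIFO ---
  step 0: ref 2 -> FAULT, frames=[2,-] (faults so far: 1)
  step 1: ref 2 -> HIT, frames=[2,-] (faults so far: 1)
  step 2: ref 2 -> HIT, frames=[2,-] (faults so far: 1)
  step 3: ref 1 -> FAULT, frames=[2,1] (faults so far: 2)
  step 4: ref 3 -> FAULT, evict 2, frames=[3,1] (faults so far: 3)
  step 5: ref 2 -> FAULT, evict 1, frames=[3,2] (faults so far: 4)
  step 6: ref 2 -> HIT, frames=[3,2] (faults so far: 4)
  step 7: ref 1 -> FAULT, evict 3, frames=[1,2] (faults so far: 5)
  step 8: ref 1 -> HIT, frames=[1,2] (faults so far: 5)
  step 9: ref 3 -> FAULT, evict 2, frames=[1,3] (faults so far: 6)
  FIFO total faults: 6
--- LRU ---
  step 0: ref 2 -> FAULT, frames=[2,-] (faults so far: 1)
  step 1: ref 2 -> HIT, frames=[2,-] (faults so far: 1)
  step 2: ref 2 -> HIT, frames=[2,-] (faults so far: 1)
  step 3: ref 1 -> FAULT, frames=[2,1] (faults so far: 2)
  step 4: ref 3 -> FAULT, evict 2, frames=[3,1] (faults so far: 3)
  step 5: ref 2 -> FAULT, evict 1, frames=[3,2] (faults so far: 4)
  step 6: ref 2 -> HIT, frames=[3,2] (faults so far: 4)
  step 7: ref 1 -> FAULT, evict 3, frames=[1,2] (faults so far: 5)
  step 8: ref 1 -> HIT, frames=[1,2] (faults so far: 5)
  step 9: ref 3 -> FAULT, evict 2, frames=[1,3] (faults so far: 6)
  LRU total faults: 6
--- Optimal ---
  step 0: ref 2 -> FAULT, frames=[2,-] (faults so far: 1)
  step 1: ref 2 -> HIT, frames=[2,-] (faults so far: 1)
  step 2: ref 2 -> HIT, frames=[2,-] (faults so far: 1)
  step 3: ref 1 -> FAULT, frames=[2,1] (faults so far: 2)
  step 4: ref 3 -> FAULT, evict 1, frames=[2,3] (faults so far: 3)
  step 5: ref 2 -> HIT, frames=[2,3] (faults so far: 3)
  step 6: ref 2 -> HIT, frames=[2,3] (faults so far: 3)
  step 7: ref 1 -> FAULT, evict 2, frames=[1,3] (faults so far: 4)
  step 8: ref 1 -> HIT, frames=[1,3] (faults so far: 4)
  step 9: ref 3 -> HIT, frames=[1,3] (faults so far: 4)
  Optimal total faults: 4

Answer: 6 6 4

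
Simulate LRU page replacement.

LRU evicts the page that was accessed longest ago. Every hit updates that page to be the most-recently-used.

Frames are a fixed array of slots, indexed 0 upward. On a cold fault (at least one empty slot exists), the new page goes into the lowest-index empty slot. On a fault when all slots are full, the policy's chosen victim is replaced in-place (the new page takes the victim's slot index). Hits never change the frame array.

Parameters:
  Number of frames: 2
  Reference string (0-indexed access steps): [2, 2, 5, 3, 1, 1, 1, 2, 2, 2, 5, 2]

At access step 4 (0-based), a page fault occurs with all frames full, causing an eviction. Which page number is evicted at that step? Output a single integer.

Step 0: ref 2 -> FAULT, frames=[2,-]
Step 1: ref 2 -> HIT, frames=[2,-]
Step 2: ref 5 -> FAULT, frames=[2,5]
Step 3: ref 3 -> FAULT, evict 2, frames=[3,5]
Step 4: ref 1 -> FAULT, evict 5, frames=[3,1]
At step 4: evicted page 5

Answer: 5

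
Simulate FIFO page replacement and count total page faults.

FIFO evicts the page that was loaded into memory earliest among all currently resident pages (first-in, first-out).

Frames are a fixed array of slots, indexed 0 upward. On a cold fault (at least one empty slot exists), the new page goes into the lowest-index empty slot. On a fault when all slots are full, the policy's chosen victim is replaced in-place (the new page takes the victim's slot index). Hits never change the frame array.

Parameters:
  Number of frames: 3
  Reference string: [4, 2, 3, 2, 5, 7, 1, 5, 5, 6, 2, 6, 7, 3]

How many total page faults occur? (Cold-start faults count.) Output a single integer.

Answer: 10

Derivation:
Step 0: ref 4 → FAULT, frames=[4,-,-]
Step 1: ref 2 → FAULT, frames=[4,2,-]
Step 2: ref 3 → FAULT, frames=[4,2,3]
Step 3: ref 2 → HIT, frames=[4,2,3]
Step 4: ref 5 → FAULT (evict 4), frames=[5,2,3]
Step 5: ref 7 → FAULT (evict 2), frames=[5,7,3]
Step 6: ref 1 → FAULT (evict 3), frames=[5,7,1]
Step 7: ref 5 → HIT, frames=[5,7,1]
Step 8: ref 5 → HIT, frames=[5,7,1]
Step 9: ref 6 → FAULT (evict 5), frames=[6,7,1]
Step 10: ref 2 → FAULT (evict 7), frames=[6,2,1]
Step 11: ref 6 → HIT, frames=[6,2,1]
Step 12: ref 7 → FAULT (evict 1), frames=[6,2,7]
Step 13: ref 3 → FAULT (evict 6), frames=[3,2,7]
Total faults: 10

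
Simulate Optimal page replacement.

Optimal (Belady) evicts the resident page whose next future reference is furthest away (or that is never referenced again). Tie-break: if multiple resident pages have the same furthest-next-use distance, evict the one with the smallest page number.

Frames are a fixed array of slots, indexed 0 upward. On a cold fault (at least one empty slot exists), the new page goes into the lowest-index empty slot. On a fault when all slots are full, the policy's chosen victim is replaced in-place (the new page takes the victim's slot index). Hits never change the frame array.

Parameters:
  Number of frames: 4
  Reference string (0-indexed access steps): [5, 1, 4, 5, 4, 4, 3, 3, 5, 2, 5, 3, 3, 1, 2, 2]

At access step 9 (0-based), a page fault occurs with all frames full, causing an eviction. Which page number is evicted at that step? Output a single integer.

Answer: 4

Derivation:
Step 0: ref 5 -> FAULT, frames=[5,-,-,-]
Step 1: ref 1 -> FAULT, frames=[5,1,-,-]
Step 2: ref 4 -> FAULT, frames=[5,1,4,-]
Step 3: ref 5 -> HIT, frames=[5,1,4,-]
Step 4: ref 4 -> HIT, frames=[5,1,4,-]
Step 5: ref 4 -> HIT, frames=[5,1,4,-]
Step 6: ref 3 -> FAULT, frames=[5,1,4,3]
Step 7: ref 3 -> HIT, frames=[5,1,4,3]
Step 8: ref 5 -> HIT, frames=[5,1,4,3]
Step 9: ref 2 -> FAULT, evict 4, frames=[5,1,2,3]
At step 9: evicted page 4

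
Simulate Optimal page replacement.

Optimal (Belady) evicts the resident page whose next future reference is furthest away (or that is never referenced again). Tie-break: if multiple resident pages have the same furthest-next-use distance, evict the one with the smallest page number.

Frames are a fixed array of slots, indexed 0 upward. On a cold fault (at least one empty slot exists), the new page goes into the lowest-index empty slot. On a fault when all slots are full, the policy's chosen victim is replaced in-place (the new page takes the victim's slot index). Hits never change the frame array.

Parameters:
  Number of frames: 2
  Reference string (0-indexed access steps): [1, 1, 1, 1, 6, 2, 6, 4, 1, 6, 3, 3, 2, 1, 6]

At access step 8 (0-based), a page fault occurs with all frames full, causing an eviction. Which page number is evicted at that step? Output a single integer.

Answer: 4

Derivation:
Step 0: ref 1 -> FAULT, frames=[1,-]
Step 1: ref 1 -> HIT, frames=[1,-]
Step 2: ref 1 -> HIT, frames=[1,-]
Step 3: ref 1 -> HIT, frames=[1,-]
Step 4: ref 6 -> FAULT, frames=[1,6]
Step 5: ref 2 -> FAULT, evict 1, frames=[2,6]
Step 6: ref 6 -> HIT, frames=[2,6]
Step 7: ref 4 -> FAULT, evict 2, frames=[4,6]
Step 8: ref 1 -> FAULT, evict 4, frames=[1,6]
At step 8: evicted page 4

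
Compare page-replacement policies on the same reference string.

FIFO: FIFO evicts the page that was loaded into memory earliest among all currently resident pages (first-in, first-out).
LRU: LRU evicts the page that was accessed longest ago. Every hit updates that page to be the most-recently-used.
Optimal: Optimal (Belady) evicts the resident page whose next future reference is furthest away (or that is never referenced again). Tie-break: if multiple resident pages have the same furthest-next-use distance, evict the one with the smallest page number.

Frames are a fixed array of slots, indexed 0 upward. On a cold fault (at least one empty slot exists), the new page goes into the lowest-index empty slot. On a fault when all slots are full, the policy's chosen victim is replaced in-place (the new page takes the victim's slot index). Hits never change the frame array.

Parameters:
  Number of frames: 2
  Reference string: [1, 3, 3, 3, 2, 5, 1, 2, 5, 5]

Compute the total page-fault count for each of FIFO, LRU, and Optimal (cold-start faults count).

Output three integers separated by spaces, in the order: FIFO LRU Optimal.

--- FIFO ---
  step 0: ref 1 -> FAULT, frames=[1,-] (faults so far: 1)
  step 1: ref 3 -> FAULT, frames=[1,3] (faults so far: 2)
  step 2: ref 3 -> HIT, frames=[1,3] (faults so far: 2)
  step 3: ref 3 -> HIT, frames=[1,3] (faults so far: 2)
  step 4: ref 2 -> FAULT, evict 1, frames=[2,3] (faults so far: 3)
  step 5: ref 5 -> FAULT, evict 3, frames=[2,5] (faults so far: 4)
  step 6: ref 1 -> FAULT, evict 2, frames=[1,5] (faults so far: 5)
  step 7: ref 2 -> FAULT, evict 5, frames=[1,2] (faults so far: 6)
  step 8: ref 5 -> FAULT, evict 1, frames=[5,2] (faults so far: 7)
  step 9: ref 5 -> HIT, frames=[5,2] (faults so far: 7)
  FIFO total faults: 7
--- LRU ---
  step 0: ref 1 -> FAULT, frames=[1,-] (faults so far: 1)
  step 1: ref 3 -> FAULT, frames=[1,3] (faults so far: 2)
  step 2: ref 3 -> HIT, frames=[1,3] (faults so far: 2)
  step 3: ref 3 -> HIT, frames=[1,3] (faults so far: 2)
  step 4: ref 2 -> FAULT, evict 1, frames=[2,3] (faults so far: 3)
  step 5: ref 5 -> FAULT, evict 3, frames=[2,5] (faults so far: 4)
  step 6: ref 1 -> FAULT, evict 2, frames=[1,5] (faults so far: 5)
  step 7: ref 2 -> FAULT, evict 5, frames=[1,2] (faults so far: 6)
  step 8: ref 5 -> FAULT, evict 1, frames=[5,2] (faults so far: 7)
  step 9: ref 5 -> HIT, frames=[5,2] (faults so far: 7)
  LRU total faults: 7
--- Optimal ---
  step 0: ref 1 -> FAULT, frames=[1,-] (faults so far: 1)
  step 1: ref 3 -> FAULT, frames=[1,3] (faults so far: 2)
  step 2: ref 3 -> HIT, frames=[1,3] (faults so far: 2)
  step 3: ref 3 -> HIT, frames=[1,3] (faults so far: 2)
  step 4: ref 2 -> FAULT, evict 3, frames=[1,2] (faults so far: 3)
  step 5: ref 5 -> FAULT, evict 2, frames=[1,5] (faults so far: 4)
  step 6: ref 1 -> HIT, frames=[1,5] (faults so far: 4)
  step 7: ref 2 -> FAULT, evict 1, frames=[2,5] (faults so far: 5)
  step 8: ref 5 -> HIT, frames=[2,5] (faults so far: 5)
  step 9: ref 5 -> HIT, frames=[2,5] (faults so far: 5)
  Optimal total faults: 5

Answer: 7 7 5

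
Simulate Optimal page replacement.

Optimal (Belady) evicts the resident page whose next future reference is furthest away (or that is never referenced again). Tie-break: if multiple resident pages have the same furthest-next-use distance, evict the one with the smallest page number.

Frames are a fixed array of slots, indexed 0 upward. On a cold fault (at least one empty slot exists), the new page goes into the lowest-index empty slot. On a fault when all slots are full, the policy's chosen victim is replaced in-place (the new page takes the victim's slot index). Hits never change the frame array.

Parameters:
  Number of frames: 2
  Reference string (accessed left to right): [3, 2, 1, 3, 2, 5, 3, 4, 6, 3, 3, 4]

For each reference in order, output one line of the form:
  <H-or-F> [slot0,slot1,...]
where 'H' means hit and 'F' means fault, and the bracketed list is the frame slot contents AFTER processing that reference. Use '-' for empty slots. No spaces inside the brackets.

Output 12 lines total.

F [3,-]
F [3,2]
F [3,1]
H [3,1]
F [3,2]
F [3,5]
H [3,5]
F [3,4]
F [3,6]
H [3,6]
H [3,6]
F [4,6]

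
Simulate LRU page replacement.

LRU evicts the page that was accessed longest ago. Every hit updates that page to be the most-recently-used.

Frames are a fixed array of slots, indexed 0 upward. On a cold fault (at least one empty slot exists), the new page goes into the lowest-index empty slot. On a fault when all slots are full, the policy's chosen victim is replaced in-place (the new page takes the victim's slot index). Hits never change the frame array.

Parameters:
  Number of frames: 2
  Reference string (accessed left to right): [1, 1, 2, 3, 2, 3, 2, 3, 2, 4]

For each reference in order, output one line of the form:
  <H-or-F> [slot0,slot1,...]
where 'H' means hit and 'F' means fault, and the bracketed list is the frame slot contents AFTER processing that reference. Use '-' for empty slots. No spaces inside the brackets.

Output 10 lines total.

F [1,-]
H [1,-]
F [1,2]
F [3,2]
H [3,2]
H [3,2]
H [3,2]
H [3,2]
H [3,2]
F [4,2]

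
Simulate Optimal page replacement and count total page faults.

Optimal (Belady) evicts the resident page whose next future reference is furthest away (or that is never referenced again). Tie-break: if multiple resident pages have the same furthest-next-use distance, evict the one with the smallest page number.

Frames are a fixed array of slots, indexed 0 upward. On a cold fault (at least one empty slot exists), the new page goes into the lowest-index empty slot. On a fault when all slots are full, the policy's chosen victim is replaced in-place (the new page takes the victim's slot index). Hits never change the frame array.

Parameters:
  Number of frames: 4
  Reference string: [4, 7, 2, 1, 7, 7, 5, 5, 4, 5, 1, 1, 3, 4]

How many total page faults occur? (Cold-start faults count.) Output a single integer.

Step 0: ref 4 → FAULT, frames=[4,-,-,-]
Step 1: ref 7 → FAULT, frames=[4,7,-,-]
Step 2: ref 2 → FAULT, frames=[4,7,2,-]
Step 3: ref 1 → FAULT, frames=[4,7,2,1]
Step 4: ref 7 → HIT, frames=[4,7,2,1]
Step 5: ref 7 → HIT, frames=[4,7,2,1]
Step 6: ref 5 → FAULT (evict 2), frames=[4,7,5,1]
Step 7: ref 5 → HIT, frames=[4,7,5,1]
Step 8: ref 4 → HIT, frames=[4,7,5,1]
Step 9: ref 5 → HIT, frames=[4,7,5,1]
Step 10: ref 1 → HIT, frames=[4,7,5,1]
Step 11: ref 1 → HIT, frames=[4,7,5,1]
Step 12: ref 3 → FAULT (evict 1), frames=[4,7,5,3]
Step 13: ref 4 → HIT, frames=[4,7,5,3]
Total faults: 6

Answer: 6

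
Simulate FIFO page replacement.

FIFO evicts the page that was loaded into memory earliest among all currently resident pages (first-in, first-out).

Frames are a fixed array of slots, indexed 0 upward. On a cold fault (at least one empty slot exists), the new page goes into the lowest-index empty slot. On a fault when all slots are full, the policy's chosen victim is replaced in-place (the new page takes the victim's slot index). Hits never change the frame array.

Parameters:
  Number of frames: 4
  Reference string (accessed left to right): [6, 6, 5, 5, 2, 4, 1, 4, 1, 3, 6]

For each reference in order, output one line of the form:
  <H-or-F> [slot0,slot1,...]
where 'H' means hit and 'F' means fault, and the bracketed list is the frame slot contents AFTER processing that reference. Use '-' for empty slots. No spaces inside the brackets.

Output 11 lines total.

F [6,-,-,-]
H [6,-,-,-]
F [6,5,-,-]
H [6,5,-,-]
F [6,5,2,-]
F [6,5,2,4]
F [1,5,2,4]
H [1,5,2,4]
H [1,5,2,4]
F [1,3,2,4]
F [1,3,6,4]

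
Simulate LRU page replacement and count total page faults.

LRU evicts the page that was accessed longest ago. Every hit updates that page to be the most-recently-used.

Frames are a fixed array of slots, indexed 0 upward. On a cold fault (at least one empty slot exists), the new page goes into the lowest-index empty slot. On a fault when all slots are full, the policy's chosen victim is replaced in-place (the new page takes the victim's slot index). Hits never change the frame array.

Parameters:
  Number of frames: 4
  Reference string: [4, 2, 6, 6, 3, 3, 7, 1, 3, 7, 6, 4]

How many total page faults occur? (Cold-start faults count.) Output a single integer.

Answer: 7

Derivation:
Step 0: ref 4 → FAULT, frames=[4,-,-,-]
Step 1: ref 2 → FAULT, frames=[4,2,-,-]
Step 2: ref 6 → FAULT, frames=[4,2,6,-]
Step 3: ref 6 → HIT, frames=[4,2,6,-]
Step 4: ref 3 → FAULT, frames=[4,2,6,3]
Step 5: ref 3 → HIT, frames=[4,2,6,3]
Step 6: ref 7 → FAULT (evict 4), frames=[7,2,6,3]
Step 7: ref 1 → FAULT (evict 2), frames=[7,1,6,3]
Step 8: ref 3 → HIT, frames=[7,1,6,3]
Step 9: ref 7 → HIT, frames=[7,1,6,3]
Step 10: ref 6 → HIT, frames=[7,1,6,3]
Step 11: ref 4 → FAULT (evict 1), frames=[7,4,6,3]
Total faults: 7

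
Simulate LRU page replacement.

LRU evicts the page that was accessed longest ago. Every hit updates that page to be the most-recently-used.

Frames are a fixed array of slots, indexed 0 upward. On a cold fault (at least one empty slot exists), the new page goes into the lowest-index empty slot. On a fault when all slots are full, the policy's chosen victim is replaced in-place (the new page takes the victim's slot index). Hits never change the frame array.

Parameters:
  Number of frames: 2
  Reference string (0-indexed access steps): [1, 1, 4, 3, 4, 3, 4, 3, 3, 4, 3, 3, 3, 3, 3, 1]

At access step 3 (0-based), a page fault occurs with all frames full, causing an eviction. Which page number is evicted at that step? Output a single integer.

Step 0: ref 1 -> FAULT, frames=[1,-]
Step 1: ref 1 -> HIT, frames=[1,-]
Step 2: ref 4 -> FAULT, frames=[1,4]
Step 3: ref 3 -> FAULT, evict 1, frames=[3,4]
At step 3: evicted page 1

Answer: 1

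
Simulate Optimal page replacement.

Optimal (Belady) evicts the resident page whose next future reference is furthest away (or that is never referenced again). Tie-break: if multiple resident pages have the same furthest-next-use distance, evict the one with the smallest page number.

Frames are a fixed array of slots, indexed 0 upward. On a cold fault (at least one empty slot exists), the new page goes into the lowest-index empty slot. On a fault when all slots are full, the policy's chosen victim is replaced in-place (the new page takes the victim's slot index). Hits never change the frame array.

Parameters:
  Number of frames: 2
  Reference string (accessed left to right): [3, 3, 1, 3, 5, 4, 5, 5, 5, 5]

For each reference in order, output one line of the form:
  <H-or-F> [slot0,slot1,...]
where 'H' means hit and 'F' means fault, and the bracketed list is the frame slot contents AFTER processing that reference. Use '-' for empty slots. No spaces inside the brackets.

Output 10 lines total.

F [3,-]
H [3,-]
F [3,1]
H [3,1]
F [3,5]
F [4,5]
H [4,5]
H [4,5]
H [4,5]
H [4,5]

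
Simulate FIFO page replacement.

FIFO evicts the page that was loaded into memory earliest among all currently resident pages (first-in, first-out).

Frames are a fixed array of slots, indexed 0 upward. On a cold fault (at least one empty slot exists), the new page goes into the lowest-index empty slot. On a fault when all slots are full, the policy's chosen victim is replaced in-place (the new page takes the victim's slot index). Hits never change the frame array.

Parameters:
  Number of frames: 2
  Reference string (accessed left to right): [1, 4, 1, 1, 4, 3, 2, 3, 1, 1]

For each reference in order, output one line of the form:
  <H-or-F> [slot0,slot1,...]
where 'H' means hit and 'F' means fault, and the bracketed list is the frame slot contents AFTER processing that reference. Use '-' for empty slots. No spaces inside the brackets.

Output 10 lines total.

F [1,-]
F [1,4]
H [1,4]
H [1,4]
H [1,4]
F [3,4]
F [3,2]
H [3,2]
F [1,2]
H [1,2]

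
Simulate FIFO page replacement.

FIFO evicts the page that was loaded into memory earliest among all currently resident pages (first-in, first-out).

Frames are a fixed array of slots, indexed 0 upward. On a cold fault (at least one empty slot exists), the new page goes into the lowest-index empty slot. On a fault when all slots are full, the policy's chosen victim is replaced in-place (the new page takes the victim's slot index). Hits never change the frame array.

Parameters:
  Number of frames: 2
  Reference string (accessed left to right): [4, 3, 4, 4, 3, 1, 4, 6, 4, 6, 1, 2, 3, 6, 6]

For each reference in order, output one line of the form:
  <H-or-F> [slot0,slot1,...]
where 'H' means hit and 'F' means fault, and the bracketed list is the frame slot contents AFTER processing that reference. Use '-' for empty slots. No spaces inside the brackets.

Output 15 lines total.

F [4,-]
F [4,3]
H [4,3]
H [4,3]
H [4,3]
F [1,3]
F [1,4]
F [6,4]
H [6,4]
H [6,4]
F [6,1]
F [2,1]
F [2,3]
F [6,3]
H [6,3]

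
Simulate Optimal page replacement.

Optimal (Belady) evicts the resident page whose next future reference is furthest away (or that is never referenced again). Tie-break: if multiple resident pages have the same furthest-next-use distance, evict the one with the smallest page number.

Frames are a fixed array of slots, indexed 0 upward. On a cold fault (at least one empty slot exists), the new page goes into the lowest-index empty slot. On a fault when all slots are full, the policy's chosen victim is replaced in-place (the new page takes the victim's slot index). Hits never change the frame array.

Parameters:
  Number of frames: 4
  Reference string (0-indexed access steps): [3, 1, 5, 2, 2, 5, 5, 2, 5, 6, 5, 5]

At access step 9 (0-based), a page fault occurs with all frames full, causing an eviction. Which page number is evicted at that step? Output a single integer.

Answer: 1

Derivation:
Step 0: ref 3 -> FAULT, frames=[3,-,-,-]
Step 1: ref 1 -> FAULT, frames=[3,1,-,-]
Step 2: ref 5 -> FAULT, frames=[3,1,5,-]
Step 3: ref 2 -> FAULT, frames=[3,1,5,2]
Step 4: ref 2 -> HIT, frames=[3,1,5,2]
Step 5: ref 5 -> HIT, frames=[3,1,5,2]
Step 6: ref 5 -> HIT, frames=[3,1,5,2]
Step 7: ref 2 -> HIT, frames=[3,1,5,2]
Step 8: ref 5 -> HIT, frames=[3,1,5,2]
Step 9: ref 6 -> FAULT, evict 1, frames=[3,6,5,2]
At step 9: evicted page 1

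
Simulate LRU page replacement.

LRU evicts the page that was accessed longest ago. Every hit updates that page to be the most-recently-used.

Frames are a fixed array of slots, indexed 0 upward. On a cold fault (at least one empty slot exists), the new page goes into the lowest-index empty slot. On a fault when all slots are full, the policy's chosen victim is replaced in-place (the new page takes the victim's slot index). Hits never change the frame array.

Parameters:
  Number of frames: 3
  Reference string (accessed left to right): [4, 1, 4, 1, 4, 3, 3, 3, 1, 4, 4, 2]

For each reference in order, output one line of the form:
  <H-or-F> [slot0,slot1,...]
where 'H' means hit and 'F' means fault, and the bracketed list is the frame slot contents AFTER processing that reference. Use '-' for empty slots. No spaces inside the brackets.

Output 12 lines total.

F [4,-,-]
F [4,1,-]
H [4,1,-]
H [4,1,-]
H [4,1,-]
F [4,1,3]
H [4,1,3]
H [4,1,3]
H [4,1,3]
H [4,1,3]
H [4,1,3]
F [4,1,2]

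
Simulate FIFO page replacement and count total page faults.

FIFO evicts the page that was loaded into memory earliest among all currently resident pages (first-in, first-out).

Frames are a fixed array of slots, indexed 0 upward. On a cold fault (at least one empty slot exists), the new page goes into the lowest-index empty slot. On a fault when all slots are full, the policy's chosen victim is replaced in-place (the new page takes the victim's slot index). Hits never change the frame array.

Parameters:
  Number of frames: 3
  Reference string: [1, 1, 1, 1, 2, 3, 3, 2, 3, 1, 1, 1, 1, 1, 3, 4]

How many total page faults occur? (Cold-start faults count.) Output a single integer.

Step 0: ref 1 → FAULT, frames=[1,-,-]
Step 1: ref 1 → HIT, frames=[1,-,-]
Step 2: ref 1 → HIT, frames=[1,-,-]
Step 3: ref 1 → HIT, frames=[1,-,-]
Step 4: ref 2 → FAULT, frames=[1,2,-]
Step 5: ref 3 → FAULT, frames=[1,2,3]
Step 6: ref 3 → HIT, frames=[1,2,3]
Step 7: ref 2 → HIT, frames=[1,2,3]
Step 8: ref 3 → HIT, frames=[1,2,3]
Step 9: ref 1 → HIT, frames=[1,2,3]
Step 10: ref 1 → HIT, frames=[1,2,3]
Step 11: ref 1 → HIT, frames=[1,2,3]
Step 12: ref 1 → HIT, frames=[1,2,3]
Step 13: ref 1 → HIT, frames=[1,2,3]
Step 14: ref 3 → HIT, frames=[1,2,3]
Step 15: ref 4 → FAULT (evict 1), frames=[4,2,3]
Total faults: 4

Answer: 4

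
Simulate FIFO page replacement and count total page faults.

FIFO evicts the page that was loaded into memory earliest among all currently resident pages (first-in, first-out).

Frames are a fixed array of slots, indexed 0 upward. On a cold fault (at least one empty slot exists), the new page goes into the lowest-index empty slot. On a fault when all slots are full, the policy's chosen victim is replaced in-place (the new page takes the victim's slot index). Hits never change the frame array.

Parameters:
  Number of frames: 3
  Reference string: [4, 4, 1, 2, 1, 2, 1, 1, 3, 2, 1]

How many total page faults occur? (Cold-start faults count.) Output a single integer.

Step 0: ref 4 → FAULT, frames=[4,-,-]
Step 1: ref 4 → HIT, frames=[4,-,-]
Step 2: ref 1 → FAULT, frames=[4,1,-]
Step 3: ref 2 → FAULT, frames=[4,1,2]
Step 4: ref 1 → HIT, frames=[4,1,2]
Step 5: ref 2 → HIT, frames=[4,1,2]
Step 6: ref 1 → HIT, frames=[4,1,2]
Step 7: ref 1 → HIT, frames=[4,1,2]
Step 8: ref 3 → FAULT (evict 4), frames=[3,1,2]
Step 9: ref 2 → HIT, frames=[3,1,2]
Step 10: ref 1 → HIT, frames=[3,1,2]
Total faults: 4

Answer: 4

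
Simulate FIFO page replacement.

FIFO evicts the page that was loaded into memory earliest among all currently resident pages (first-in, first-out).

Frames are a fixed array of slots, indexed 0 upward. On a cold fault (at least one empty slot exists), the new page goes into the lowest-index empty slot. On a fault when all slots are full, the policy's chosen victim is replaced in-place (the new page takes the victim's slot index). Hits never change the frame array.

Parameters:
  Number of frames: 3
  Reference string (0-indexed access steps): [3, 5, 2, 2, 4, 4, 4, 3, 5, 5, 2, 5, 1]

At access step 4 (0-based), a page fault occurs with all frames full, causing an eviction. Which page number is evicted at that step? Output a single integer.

Step 0: ref 3 -> FAULT, frames=[3,-,-]
Step 1: ref 5 -> FAULT, frames=[3,5,-]
Step 2: ref 2 -> FAULT, frames=[3,5,2]
Step 3: ref 2 -> HIT, frames=[3,5,2]
Step 4: ref 4 -> FAULT, evict 3, frames=[4,5,2]
At step 4: evicted page 3

Answer: 3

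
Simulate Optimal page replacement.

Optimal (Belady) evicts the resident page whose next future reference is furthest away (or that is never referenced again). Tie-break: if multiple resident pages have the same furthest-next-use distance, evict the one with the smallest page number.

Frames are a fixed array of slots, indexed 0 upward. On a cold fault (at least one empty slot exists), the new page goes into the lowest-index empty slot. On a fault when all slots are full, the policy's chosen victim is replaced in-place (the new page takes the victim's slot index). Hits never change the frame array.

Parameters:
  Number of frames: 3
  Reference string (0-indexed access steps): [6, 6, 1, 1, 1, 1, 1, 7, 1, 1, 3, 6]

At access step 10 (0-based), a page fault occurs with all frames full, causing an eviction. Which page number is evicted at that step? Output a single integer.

Answer: 1

Derivation:
Step 0: ref 6 -> FAULT, frames=[6,-,-]
Step 1: ref 6 -> HIT, frames=[6,-,-]
Step 2: ref 1 -> FAULT, frames=[6,1,-]
Step 3: ref 1 -> HIT, frames=[6,1,-]
Step 4: ref 1 -> HIT, frames=[6,1,-]
Step 5: ref 1 -> HIT, frames=[6,1,-]
Step 6: ref 1 -> HIT, frames=[6,1,-]
Step 7: ref 7 -> FAULT, frames=[6,1,7]
Step 8: ref 1 -> HIT, frames=[6,1,7]
Step 9: ref 1 -> HIT, frames=[6,1,7]
Step 10: ref 3 -> FAULT, evict 1, frames=[6,3,7]
At step 10: evicted page 1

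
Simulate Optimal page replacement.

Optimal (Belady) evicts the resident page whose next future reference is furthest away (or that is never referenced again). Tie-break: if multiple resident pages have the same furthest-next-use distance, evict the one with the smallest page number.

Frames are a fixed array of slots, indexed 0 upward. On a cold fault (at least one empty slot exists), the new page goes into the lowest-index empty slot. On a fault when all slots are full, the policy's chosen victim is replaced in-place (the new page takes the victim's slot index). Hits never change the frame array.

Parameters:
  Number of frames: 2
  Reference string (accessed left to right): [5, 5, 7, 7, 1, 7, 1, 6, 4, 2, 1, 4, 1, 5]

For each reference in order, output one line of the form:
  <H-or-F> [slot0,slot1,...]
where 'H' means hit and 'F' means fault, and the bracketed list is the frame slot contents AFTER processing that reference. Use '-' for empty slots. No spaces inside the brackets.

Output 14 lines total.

F [5,-]
H [5,-]
F [5,7]
H [5,7]
F [1,7]
H [1,7]
H [1,7]
F [1,6]
F [1,4]
F [1,2]
H [1,2]
F [1,4]
H [1,4]
F [5,4]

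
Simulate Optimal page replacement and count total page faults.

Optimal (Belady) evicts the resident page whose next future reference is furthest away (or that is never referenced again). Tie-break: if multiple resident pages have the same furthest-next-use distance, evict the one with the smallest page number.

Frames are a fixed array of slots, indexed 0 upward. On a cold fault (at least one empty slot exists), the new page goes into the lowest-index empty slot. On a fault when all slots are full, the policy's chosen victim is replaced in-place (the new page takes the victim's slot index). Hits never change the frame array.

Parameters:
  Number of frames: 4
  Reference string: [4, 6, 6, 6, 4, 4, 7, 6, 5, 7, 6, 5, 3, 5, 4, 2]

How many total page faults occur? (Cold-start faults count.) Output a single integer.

Answer: 6

Derivation:
Step 0: ref 4 → FAULT, frames=[4,-,-,-]
Step 1: ref 6 → FAULT, frames=[4,6,-,-]
Step 2: ref 6 → HIT, frames=[4,6,-,-]
Step 3: ref 6 → HIT, frames=[4,6,-,-]
Step 4: ref 4 → HIT, frames=[4,6,-,-]
Step 5: ref 4 → HIT, frames=[4,6,-,-]
Step 6: ref 7 → FAULT, frames=[4,6,7,-]
Step 7: ref 6 → HIT, frames=[4,6,7,-]
Step 8: ref 5 → FAULT, frames=[4,6,7,5]
Step 9: ref 7 → HIT, frames=[4,6,7,5]
Step 10: ref 6 → HIT, frames=[4,6,7,5]
Step 11: ref 5 → HIT, frames=[4,6,7,5]
Step 12: ref 3 → FAULT (evict 6), frames=[4,3,7,5]
Step 13: ref 5 → HIT, frames=[4,3,7,5]
Step 14: ref 4 → HIT, frames=[4,3,7,5]
Step 15: ref 2 → FAULT (evict 3), frames=[4,2,7,5]
Total faults: 6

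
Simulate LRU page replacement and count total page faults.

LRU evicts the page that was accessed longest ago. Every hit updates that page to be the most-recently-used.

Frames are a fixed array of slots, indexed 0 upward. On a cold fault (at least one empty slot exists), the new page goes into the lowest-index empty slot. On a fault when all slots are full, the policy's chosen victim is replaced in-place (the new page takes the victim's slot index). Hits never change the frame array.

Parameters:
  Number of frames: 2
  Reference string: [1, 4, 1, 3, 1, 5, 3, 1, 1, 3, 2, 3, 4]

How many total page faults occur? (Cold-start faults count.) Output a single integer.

Answer: 8

Derivation:
Step 0: ref 1 → FAULT, frames=[1,-]
Step 1: ref 4 → FAULT, frames=[1,4]
Step 2: ref 1 → HIT, frames=[1,4]
Step 3: ref 3 → FAULT (evict 4), frames=[1,3]
Step 4: ref 1 → HIT, frames=[1,3]
Step 5: ref 5 → FAULT (evict 3), frames=[1,5]
Step 6: ref 3 → FAULT (evict 1), frames=[3,5]
Step 7: ref 1 → FAULT (evict 5), frames=[3,1]
Step 8: ref 1 → HIT, frames=[3,1]
Step 9: ref 3 → HIT, frames=[3,1]
Step 10: ref 2 → FAULT (evict 1), frames=[3,2]
Step 11: ref 3 → HIT, frames=[3,2]
Step 12: ref 4 → FAULT (evict 2), frames=[3,4]
Total faults: 8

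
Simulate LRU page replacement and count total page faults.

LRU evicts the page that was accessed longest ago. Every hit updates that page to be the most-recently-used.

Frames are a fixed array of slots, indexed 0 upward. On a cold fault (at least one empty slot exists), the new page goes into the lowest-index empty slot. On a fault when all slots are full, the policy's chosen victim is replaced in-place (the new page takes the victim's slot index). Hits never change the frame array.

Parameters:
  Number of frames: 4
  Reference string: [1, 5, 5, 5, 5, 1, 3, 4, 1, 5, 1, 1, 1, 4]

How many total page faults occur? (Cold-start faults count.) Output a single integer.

Step 0: ref 1 → FAULT, frames=[1,-,-,-]
Step 1: ref 5 → FAULT, frames=[1,5,-,-]
Step 2: ref 5 → HIT, frames=[1,5,-,-]
Step 3: ref 5 → HIT, frames=[1,5,-,-]
Step 4: ref 5 → HIT, frames=[1,5,-,-]
Step 5: ref 1 → HIT, frames=[1,5,-,-]
Step 6: ref 3 → FAULT, frames=[1,5,3,-]
Step 7: ref 4 → FAULT, frames=[1,5,3,4]
Step 8: ref 1 → HIT, frames=[1,5,3,4]
Step 9: ref 5 → HIT, frames=[1,5,3,4]
Step 10: ref 1 → HIT, frames=[1,5,3,4]
Step 11: ref 1 → HIT, frames=[1,5,3,4]
Step 12: ref 1 → HIT, frames=[1,5,3,4]
Step 13: ref 4 → HIT, frames=[1,5,3,4]
Total faults: 4

Answer: 4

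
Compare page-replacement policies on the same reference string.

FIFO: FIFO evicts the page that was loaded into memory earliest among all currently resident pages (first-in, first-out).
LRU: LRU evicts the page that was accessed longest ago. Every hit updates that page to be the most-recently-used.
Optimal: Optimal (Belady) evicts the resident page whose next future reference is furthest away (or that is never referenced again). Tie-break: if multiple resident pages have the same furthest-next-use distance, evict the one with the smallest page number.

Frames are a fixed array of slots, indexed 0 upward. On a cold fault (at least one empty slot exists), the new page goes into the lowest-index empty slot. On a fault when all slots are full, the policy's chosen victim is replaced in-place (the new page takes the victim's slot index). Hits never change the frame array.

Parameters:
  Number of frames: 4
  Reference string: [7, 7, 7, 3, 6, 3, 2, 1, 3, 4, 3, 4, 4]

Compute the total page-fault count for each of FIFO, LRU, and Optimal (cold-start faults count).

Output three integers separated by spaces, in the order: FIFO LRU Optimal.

--- FIFO ---
  step 0: ref 7 -> FAULT, frames=[7,-,-,-] (faults so far: 1)
  step 1: ref 7 -> HIT, frames=[7,-,-,-] (faults so far: 1)
  step 2: ref 7 -> HIT, frames=[7,-,-,-] (faults so far: 1)
  step 3: ref 3 -> FAULT, frames=[7,3,-,-] (faults so far: 2)
  step 4: ref 6 -> FAULT, frames=[7,3,6,-] (faults so far: 3)
  step 5: ref 3 -> HIT, frames=[7,3,6,-] (faults so far: 3)
  step 6: ref 2 -> FAULT, frames=[7,3,6,2] (faults so far: 4)
  step 7: ref 1 -> FAULT, evict 7, frames=[1,3,6,2] (faults so far: 5)
  step 8: ref 3 -> HIT, frames=[1,3,6,2] (faults so far: 5)
  step 9: ref 4 -> FAULT, evict 3, frames=[1,4,6,2] (faults so far: 6)
  step 10: ref 3 -> FAULT, evict 6, frames=[1,4,3,2] (faults so far: 7)
  step 11: ref 4 -> HIT, frames=[1,4,3,2] (faults so far: 7)
  step 12: ref 4 -> HIT, frames=[1,4,3,2] (faults so far: 7)
  FIFO total faults: 7
--- LRU ---
  step 0: ref 7 -> FAULT, frames=[7,-,-,-] (faults so far: 1)
  step 1: ref 7 -> HIT, frames=[7,-,-,-] (faults so far: 1)
  step 2: ref 7 -> HIT, frames=[7,-,-,-] (faults so far: 1)
  step 3: ref 3 -> FAULT, frames=[7,3,-,-] (faults so far: 2)
  step 4: ref 6 -> FAULT, frames=[7,3,6,-] (faults so far: 3)
  step 5: ref 3 -> HIT, frames=[7,3,6,-] (faults so far: 3)
  step 6: ref 2 -> FAULT, frames=[7,3,6,2] (faults so far: 4)
  step 7: ref 1 -> FAULT, evict 7, frames=[1,3,6,2] (faults so far: 5)
  step 8: ref 3 -> HIT, frames=[1,3,6,2] (faults so far: 5)
  step 9: ref 4 -> FAULT, evict 6, frames=[1,3,4,2] (faults so far: 6)
  step 10: ref 3 -> HIT, frames=[1,3,4,2] (faults so far: 6)
  step 11: ref 4 -> HIT, frames=[1,3,4,2] (faults so far: 6)
  step 12: ref 4 -> HIT, frames=[1,3,4,2] (faults so far: 6)
  LRU total faults: 6
--- Optimal ---
  step 0: ref 7 -> FAULT, frames=[7,-,-,-] (faults so far: 1)
  step 1: ref 7 -> HIT, frames=[7,-,-,-] (faults so far: 1)
  step 2: ref 7 -> HIT, frames=[7,-,-,-] (faults so far: 1)
  step 3: ref 3 -> FAULT, frames=[7,3,-,-] (faults so far: 2)
  step 4: ref 6 -> FAULT, frames=[7,3,6,-] (faults so far: 3)
  step 5: ref 3 -> HIT, frames=[7,3,6,-] (faults so far: 3)
  step 6: ref 2 -> FAULT, frames=[7,3,6,2] (faults so far: 4)
  step 7: ref 1 -> FAULT, evict 2, frames=[7,3,6,1] (faults so far: 5)
  step 8: ref 3 -> HIT, frames=[7,3,6,1] (faults so far: 5)
  step 9: ref 4 -> FAULT, evict 1, frames=[7,3,6,4] (faults so far: 6)
  step 10: ref 3 -> HIT, frames=[7,3,6,4] (faults so far: 6)
  step 11: ref 4 -> HIT, frames=[7,3,6,4] (faults so far: 6)
  step 12: ref 4 -> HIT, frames=[7,3,6,4] (faults so far: 6)
  Optimal total faults: 6

Answer: 7 6 6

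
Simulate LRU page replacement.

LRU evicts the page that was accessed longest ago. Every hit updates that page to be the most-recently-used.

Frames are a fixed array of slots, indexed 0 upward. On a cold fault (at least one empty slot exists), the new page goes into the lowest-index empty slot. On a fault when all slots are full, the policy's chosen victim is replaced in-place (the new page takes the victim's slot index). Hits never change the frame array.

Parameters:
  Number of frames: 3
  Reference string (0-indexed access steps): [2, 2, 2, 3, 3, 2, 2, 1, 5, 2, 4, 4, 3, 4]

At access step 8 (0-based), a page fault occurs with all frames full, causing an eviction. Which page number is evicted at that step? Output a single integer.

Answer: 3

Derivation:
Step 0: ref 2 -> FAULT, frames=[2,-,-]
Step 1: ref 2 -> HIT, frames=[2,-,-]
Step 2: ref 2 -> HIT, frames=[2,-,-]
Step 3: ref 3 -> FAULT, frames=[2,3,-]
Step 4: ref 3 -> HIT, frames=[2,3,-]
Step 5: ref 2 -> HIT, frames=[2,3,-]
Step 6: ref 2 -> HIT, frames=[2,3,-]
Step 7: ref 1 -> FAULT, frames=[2,3,1]
Step 8: ref 5 -> FAULT, evict 3, frames=[2,5,1]
At step 8: evicted page 3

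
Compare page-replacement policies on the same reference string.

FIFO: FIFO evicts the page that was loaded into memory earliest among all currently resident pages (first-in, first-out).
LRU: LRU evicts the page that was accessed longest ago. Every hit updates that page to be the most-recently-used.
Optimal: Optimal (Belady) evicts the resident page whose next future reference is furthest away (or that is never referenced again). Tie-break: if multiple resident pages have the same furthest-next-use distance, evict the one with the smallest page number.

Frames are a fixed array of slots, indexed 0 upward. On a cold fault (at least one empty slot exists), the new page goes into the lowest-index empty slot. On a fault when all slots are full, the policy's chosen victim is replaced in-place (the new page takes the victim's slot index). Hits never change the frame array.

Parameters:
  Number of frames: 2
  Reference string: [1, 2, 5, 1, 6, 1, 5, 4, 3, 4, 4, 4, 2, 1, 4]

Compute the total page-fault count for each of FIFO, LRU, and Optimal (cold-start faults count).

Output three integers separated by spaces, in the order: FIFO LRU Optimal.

Answer: 11 11 9

Derivation:
--- FIFO ---
  step 0: ref 1 -> FAULT, frames=[1,-] (faults so far: 1)
  step 1: ref 2 -> FAULT, frames=[1,2] (faults so far: 2)
  step 2: ref 5 -> FAULT, evict 1, frames=[5,2] (faults so far: 3)
  step 3: ref 1 -> FAULT, evict 2, frames=[5,1] (faults so far: 4)
  step 4: ref 6 -> FAULT, evict 5, frames=[6,1] (faults so far: 5)
  step 5: ref 1 -> HIT, frames=[6,1] (faults so far: 5)
  step 6: ref 5 -> FAULT, evict 1, frames=[6,5] (faults so far: 6)
  step 7: ref 4 -> FAULT, evict 6, frames=[4,5] (faults so far: 7)
  step 8: ref 3 -> FAULT, evict 5, frames=[4,3] (faults so far: 8)
  step 9: ref 4 -> HIT, frames=[4,3] (faults so far: 8)
  step 10: ref 4 -> HIT, frames=[4,3] (faults so far: 8)
  step 11: ref 4 -> HIT, frames=[4,3] (faults so far: 8)
  step 12: ref 2 -> FAULT, evict 4, frames=[2,3] (faults so far: 9)
  step 13: ref 1 -> FAULT, evict 3, frames=[2,1] (faults so far: 10)
  step 14: ref 4 -> FAULT, evict 2, frames=[4,1] (faults so far: 11)
  FIFO total faults: 11
--- LRU ---
  step 0: ref 1 -> FAULT, frames=[1,-] (faults so far: 1)
  step 1: ref 2 -> FAULT, frames=[1,2] (faults so far: 2)
  step 2: ref 5 -> FAULT, evict 1, frames=[5,2] (faults so far: 3)
  step 3: ref 1 -> FAULT, evict 2, frames=[5,1] (faults so far: 4)
  step 4: ref 6 -> FAULT, evict 5, frames=[6,1] (faults so far: 5)
  step 5: ref 1 -> HIT, frames=[6,1] (faults so far: 5)
  step 6: ref 5 -> FAULT, evict 6, frames=[5,1] (faults so far: 6)
  step 7: ref 4 -> FAULT, evict 1, frames=[5,4] (faults so far: 7)
  step 8: ref 3 -> FAULT, evict 5, frames=[3,4] (faults so far: 8)
  step 9: ref 4 -> HIT, frames=[3,4] (faults so far: 8)
  step 10: ref 4 -> HIT, frames=[3,4] (faults so far: 8)
  step 11: ref 4 -> HIT, frames=[3,4] (faults so far: 8)
  step 12: ref 2 -> FAULT, evict 3, frames=[2,4] (faults so far: 9)
  step 13: ref 1 -> FAULT, evict 4, frames=[2,1] (faults so far: 10)
  step 14: ref 4 -> FAULT, evict 2, frames=[4,1] (faults so far: 11)
  LRU total faults: 11
--- Optimal ---
  step 0: ref 1 -> FAULT, frames=[1,-] (faults so far: 1)
  step 1: ref 2 -> FAULT, frames=[1,2] (faults so far: 2)
  step 2: ref 5 -> FAULT, evict 2, frames=[1,5] (faults so far: 3)
  step 3: ref 1 -> HIT, frames=[1,5] (faults so far: 3)
  step 4: ref 6 -> FAULT, evict 5, frames=[1,6] (faults so far: 4)
  step 5: ref 1 -> HIT, frames=[1,6] (faults so far: 4)
  step 6: ref 5 -> FAULT, evict 6, frames=[1,5] (faults so far: 5)
  step 7: ref 4 -> FAULT, evict 5, frames=[1,4] (faults so far: 6)
  step 8: ref 3 -> FAULT, evict 1, frames=[3,4] (faults so far: 7)
  step 9: ref 4 -> HIT, frames=[3,4] (faults so far: 7)
  step 10: ref 4 -> HIT, frames=[3,4] (faults so far: 7)
  step 11: ref 4 -> HIT, frames=[3,4] (faults so far: 7)
  step 12: ref 2 -> FAULT, evict 3, frames=[2,4] (faults so far: 8)
  step 13: ref 1 -> FAULT, evict 2, frames=[1,4] (faults so far: 9)
  step 14: ref 4 -> HIT, frames=[1,4] (faults so far: 9)
  Optimal total faults: 9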